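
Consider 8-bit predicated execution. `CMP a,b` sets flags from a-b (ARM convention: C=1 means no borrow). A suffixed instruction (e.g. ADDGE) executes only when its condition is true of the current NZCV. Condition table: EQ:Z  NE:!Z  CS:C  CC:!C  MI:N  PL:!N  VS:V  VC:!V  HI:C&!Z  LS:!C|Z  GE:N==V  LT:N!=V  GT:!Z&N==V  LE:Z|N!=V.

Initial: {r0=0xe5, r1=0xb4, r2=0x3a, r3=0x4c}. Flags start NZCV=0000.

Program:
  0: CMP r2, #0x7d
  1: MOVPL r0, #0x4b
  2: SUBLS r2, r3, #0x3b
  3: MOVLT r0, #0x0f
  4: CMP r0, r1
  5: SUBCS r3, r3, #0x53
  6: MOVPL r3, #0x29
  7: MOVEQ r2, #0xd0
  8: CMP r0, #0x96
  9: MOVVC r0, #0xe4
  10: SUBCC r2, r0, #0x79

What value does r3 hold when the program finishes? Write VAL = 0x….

VAL = 0x29

0: ✓ CMP  NZCV=1000
1: · MOVPL
2: ✓ SUBLS  r2←0x11
3: ✓ MOVLT  r0←0x0f
4: ✓ CMP  NZCV=0000
5: · SUBCS
6: ✓ MOVPL  r3←0x29
7: · MOVEQ
8: ✓ CMP  NZCV=0000
9: ✓ MOVVC  r0←0xe4
10: ✓ SUBCC  r2←0x6b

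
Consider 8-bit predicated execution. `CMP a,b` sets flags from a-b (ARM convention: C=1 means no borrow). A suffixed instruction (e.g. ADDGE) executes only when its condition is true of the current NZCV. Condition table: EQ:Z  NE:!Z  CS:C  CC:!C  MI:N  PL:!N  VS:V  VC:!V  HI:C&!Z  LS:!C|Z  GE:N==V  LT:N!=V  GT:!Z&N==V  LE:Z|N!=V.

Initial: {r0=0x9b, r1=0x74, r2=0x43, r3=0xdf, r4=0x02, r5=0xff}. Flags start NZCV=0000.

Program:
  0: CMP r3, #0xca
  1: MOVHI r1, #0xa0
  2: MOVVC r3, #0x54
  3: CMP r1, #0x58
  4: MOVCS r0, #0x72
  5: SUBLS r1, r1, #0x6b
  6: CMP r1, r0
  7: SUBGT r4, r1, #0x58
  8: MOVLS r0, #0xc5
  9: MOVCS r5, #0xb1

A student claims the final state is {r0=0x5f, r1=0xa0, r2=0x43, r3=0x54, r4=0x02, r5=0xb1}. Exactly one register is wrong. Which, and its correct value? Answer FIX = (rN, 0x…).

[0] flags=0010 → (cmp)
[1] flags=0010 HI?T → r1=0xa0
[2] flags=0010 VC?T → r3=0x54
[3] flags=0011 → (cmp)
[4] flags=0011 CS?T → r0=0x72
[5] flags=0011 LS?F → skip
[6] flags=0011 → (cmp)
[7] flags=0011 GT?F → skip
[8] flags=0011 LS?F → skip
[9] flags=0011 CS?T → r5=0xb1

FIX = (r0, 0x72)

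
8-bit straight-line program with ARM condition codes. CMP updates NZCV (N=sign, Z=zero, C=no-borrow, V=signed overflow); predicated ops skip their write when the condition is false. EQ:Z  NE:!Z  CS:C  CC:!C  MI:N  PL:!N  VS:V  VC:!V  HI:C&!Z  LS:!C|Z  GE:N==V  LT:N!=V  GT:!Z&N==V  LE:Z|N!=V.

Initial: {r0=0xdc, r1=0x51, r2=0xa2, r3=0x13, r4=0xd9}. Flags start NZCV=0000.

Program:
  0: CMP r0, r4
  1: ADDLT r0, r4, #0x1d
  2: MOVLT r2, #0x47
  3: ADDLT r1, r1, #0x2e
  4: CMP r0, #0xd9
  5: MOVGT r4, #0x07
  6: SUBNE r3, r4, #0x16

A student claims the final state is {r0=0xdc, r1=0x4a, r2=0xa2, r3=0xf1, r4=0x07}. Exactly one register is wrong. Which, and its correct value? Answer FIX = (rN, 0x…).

FIX = (r1, 0x51)

0: ✓ CMP  NZCV=0010
1: · ADDLT
2: · MOVLT
3: · ADDLT
4: ✓ CMP  NZCV=0010
5: ✓ MOVGT  r4←0x07
6: ✓ SUBNE  r3←0xf1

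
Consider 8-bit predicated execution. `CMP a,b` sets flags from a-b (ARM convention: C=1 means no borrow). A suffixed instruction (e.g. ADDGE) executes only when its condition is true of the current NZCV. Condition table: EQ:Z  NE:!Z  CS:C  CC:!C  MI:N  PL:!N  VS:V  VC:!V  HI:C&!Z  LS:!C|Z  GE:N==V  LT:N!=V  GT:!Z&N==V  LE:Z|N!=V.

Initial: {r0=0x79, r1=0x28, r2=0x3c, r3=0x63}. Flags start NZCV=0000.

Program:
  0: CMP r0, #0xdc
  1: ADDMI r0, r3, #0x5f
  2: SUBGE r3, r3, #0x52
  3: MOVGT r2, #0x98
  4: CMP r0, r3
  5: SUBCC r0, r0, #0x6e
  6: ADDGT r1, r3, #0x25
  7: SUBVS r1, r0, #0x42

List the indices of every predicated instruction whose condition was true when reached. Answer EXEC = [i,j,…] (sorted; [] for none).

EXEC = [1,2,3]

[0] flags=1001 → (cmp)
[1] flags=1001 MI?T → r0=0xc2
[2] flags=1001 GE?T → r3=0x11
[3] flags=1001 GT?T → r2=0x98
[4] flags=1010 → (cmp)
[5] flags=1010 CC?F → skip
[6] flags=1010 GT?F → skip
[7] flags=1010 VS?F → skip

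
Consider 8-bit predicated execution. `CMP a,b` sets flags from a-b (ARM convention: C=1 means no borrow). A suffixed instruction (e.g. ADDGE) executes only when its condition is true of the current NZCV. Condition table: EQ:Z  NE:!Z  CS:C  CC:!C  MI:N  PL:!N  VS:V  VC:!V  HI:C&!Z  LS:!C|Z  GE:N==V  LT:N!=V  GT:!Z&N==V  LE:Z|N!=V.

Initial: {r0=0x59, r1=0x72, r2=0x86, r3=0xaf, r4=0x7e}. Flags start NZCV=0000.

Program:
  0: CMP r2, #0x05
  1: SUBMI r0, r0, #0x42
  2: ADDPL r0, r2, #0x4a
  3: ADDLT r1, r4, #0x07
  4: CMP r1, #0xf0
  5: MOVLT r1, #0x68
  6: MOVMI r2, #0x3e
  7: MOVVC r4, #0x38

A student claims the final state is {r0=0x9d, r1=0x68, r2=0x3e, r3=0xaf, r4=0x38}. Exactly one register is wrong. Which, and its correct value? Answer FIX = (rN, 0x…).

0: ✓ CMP  NZCV=1010
1: ✓ SUBMI  r0←0x17
2: · ADDPL
3: ✓ ADDLT  r1←0x85
4: ✓ CMP  NZCV=1000
5: ✓ MOVLT  r1←0x68
6: ✓ MOVMI  r2←0x3e
7: ✓ MOVVC  r4←0x38

FIX = (r0, 0x17)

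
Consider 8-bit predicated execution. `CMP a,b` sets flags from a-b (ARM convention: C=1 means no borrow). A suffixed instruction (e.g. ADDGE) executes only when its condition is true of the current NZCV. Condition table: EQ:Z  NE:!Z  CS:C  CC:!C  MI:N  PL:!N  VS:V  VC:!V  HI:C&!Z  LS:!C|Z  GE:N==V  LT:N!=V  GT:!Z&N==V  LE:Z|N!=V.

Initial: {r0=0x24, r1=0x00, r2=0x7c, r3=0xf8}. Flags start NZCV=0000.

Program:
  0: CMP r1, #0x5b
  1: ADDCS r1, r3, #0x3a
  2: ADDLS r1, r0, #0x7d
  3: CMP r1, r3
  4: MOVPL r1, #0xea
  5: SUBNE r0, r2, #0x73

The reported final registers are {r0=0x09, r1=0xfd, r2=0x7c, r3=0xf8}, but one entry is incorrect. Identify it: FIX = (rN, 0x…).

FIX = (r1, 0xa1)

[0] flags=1000 → (cmp)
[1] flags=1000 CS?F → skip
[2] flags=1000 LS?T → r1=0xa1
[3] flags=1000 → (cmp)
[4] flags=1000 PL?F → skip
[5] flags=1000 NE?T → r0=0x09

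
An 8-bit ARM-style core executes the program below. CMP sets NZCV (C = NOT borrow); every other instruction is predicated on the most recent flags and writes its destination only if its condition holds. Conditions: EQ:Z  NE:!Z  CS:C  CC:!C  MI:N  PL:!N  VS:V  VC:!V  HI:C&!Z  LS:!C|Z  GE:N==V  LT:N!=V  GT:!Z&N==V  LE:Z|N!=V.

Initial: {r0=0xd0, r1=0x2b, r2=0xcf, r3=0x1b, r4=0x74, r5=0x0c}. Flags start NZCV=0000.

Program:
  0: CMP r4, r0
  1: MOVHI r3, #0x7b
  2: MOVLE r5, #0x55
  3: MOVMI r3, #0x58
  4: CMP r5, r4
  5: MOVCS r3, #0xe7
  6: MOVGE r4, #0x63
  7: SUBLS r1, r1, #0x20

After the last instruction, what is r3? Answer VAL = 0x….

VAL = 0x58

0: ✓ CMP  NZCV=1001
1: · MOVHI
2: · MOVLE
3: ✓ MOVMI  r3←0x58
4: ✓ CMP  NZCV=1000
5: · MOVCS
6: · MOVGE
7: ✓ SUBLS  r1←0x0b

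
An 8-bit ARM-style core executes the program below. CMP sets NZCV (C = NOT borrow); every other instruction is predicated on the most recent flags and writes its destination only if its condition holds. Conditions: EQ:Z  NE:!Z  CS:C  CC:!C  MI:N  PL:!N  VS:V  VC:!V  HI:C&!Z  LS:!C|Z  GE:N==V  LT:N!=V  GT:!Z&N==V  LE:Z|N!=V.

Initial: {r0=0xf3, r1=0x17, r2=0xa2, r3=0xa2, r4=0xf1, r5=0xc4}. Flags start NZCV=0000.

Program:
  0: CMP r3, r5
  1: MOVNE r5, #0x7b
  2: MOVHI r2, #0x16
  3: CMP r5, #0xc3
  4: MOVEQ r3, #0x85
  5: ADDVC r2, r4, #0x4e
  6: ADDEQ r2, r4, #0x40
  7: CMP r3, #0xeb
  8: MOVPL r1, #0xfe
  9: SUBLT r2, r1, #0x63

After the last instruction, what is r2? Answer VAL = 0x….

VAL = 0xb4

0: ✓ CMP  NZCV=1000
1: ✓ MOVNE  r5←0x7b
2: · MOVHI
3: ✓ CMP  NZCV=1001
4: · MOVEQ
5: · ADDVC
6: · ADDEQ
7: ✓ CMP  NZCV=1000
8: · MOVPL
9: ✓ SUBLT  r2←0xb4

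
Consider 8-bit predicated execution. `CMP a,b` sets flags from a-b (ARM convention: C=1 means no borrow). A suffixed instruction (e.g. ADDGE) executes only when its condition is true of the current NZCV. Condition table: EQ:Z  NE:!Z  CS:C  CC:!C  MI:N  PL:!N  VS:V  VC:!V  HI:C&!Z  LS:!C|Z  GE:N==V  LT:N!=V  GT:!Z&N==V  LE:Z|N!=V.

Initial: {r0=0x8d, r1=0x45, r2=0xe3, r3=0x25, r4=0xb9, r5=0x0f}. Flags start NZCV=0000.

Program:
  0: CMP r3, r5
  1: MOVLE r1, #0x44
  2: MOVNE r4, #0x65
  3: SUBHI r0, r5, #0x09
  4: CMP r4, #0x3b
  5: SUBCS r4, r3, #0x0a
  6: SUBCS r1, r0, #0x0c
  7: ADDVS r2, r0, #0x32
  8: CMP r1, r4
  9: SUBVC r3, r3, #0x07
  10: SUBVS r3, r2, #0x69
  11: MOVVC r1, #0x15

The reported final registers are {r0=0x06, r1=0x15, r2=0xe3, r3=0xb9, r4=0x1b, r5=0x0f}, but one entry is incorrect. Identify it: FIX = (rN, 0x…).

0: ✓ CMP  NZCV=0010
1: · MOVLE
2: ✓ MOVNE  r4←0x65
3: ✓ SUBHI  r0←0x06
4: ✓ CMP  NZCV=0010
5: ✓ SUBCS  r4←0x1b
6: ✓ SUBCS  r1←0xfa
7: · ADDVS
8: ✓ CMP  NZCV=1010
9: ✓ SUBVC  r3←0x1e
10: · SUBVS
11: ✓ MOVVC  r1←0x15

FIX = (r3, 0x1e)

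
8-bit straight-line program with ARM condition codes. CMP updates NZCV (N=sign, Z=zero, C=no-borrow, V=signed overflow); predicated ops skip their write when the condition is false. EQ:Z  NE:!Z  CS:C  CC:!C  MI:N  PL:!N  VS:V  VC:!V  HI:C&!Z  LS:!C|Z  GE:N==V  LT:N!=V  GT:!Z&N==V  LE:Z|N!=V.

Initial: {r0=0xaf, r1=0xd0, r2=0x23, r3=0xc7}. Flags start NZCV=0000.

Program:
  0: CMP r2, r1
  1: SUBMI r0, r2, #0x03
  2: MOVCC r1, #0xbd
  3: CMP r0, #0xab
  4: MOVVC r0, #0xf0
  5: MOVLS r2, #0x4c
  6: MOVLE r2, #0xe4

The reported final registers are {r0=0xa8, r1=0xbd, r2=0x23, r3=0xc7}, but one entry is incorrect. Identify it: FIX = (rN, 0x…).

FIX = (r0, 0xf0)

[0] flags=0000 → (cmp)
[1] flags=0000 MI?F → skip
[2] flags=0000 CC?T → r1=0xbd
[3] flags=0010 → (cmp)
[4] flags=0010 VC?T → r0=0xf0
[5] flags=0010 LS?F → skip
[6] flags=0010 LE?F → skip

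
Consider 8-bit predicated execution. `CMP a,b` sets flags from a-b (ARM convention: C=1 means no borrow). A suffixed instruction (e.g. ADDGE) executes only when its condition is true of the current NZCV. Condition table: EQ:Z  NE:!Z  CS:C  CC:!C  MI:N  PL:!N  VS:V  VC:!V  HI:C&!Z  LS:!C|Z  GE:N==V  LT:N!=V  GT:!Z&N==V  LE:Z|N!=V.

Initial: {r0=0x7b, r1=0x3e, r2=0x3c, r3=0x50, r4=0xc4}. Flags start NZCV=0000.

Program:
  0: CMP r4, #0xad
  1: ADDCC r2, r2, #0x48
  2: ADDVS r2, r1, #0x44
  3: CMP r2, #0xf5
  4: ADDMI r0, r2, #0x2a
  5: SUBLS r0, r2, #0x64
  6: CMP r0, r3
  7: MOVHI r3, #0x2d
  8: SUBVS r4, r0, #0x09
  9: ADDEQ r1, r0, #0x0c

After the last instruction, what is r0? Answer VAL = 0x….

0: ✓ CMP  NZCV=0010
1: · ADDCC
2: · ADDVS
3: ✓ CMP  NZCV=0000
4: · ADDMI
5: ✓ SUBLS  r0←0xd8
6: ✓ CMP  NZCV=1010
7: ✓ MOVHI  r3←0x2d
8: · SUBVS
9: · ADDEQ

VAL = 0xd8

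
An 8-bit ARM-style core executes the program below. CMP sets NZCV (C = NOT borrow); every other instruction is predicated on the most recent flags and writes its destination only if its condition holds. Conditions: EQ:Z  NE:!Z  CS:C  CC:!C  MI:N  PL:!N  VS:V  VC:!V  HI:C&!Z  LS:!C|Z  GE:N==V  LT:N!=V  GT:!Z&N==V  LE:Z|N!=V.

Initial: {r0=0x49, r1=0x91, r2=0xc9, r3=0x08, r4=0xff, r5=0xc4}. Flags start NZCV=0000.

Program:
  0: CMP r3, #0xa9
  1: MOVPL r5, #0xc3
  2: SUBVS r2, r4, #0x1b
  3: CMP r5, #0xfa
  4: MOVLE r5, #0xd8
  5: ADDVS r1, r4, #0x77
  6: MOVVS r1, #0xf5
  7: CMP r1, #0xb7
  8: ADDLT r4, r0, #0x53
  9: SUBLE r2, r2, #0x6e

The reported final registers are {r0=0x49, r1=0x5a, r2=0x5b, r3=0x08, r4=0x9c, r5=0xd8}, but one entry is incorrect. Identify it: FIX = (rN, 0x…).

FIX = (r1, 0x91)

0: ✓ CMP  NZCV=0000
1: ✓ MOVPL  r5←0xc3
2: · SUBVS
3: ✓ CMP  NZCV=1000
4: ✓ MOVLE  r5←0xd8
5: · ADDVS
6: · MOVVS
7: ✓ CMP  NZCV=1000
8: ✓ ADDLT  r4←0x9c
9: ✓ SUBLE  r2←0x5b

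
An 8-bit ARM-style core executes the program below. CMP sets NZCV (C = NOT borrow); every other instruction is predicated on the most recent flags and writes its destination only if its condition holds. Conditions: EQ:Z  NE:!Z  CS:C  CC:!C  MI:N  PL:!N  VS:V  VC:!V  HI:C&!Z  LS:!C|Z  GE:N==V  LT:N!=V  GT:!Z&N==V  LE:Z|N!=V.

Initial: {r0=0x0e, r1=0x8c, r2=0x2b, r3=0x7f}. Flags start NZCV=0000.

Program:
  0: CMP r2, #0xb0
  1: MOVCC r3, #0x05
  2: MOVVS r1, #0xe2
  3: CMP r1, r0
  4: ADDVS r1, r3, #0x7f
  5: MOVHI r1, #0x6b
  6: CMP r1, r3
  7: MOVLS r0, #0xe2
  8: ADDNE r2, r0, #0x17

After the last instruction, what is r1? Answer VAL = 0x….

0: ✓ CMP  NZCV=0000
1: ✓ MOVCC  r3←0x05
2: · MOVVS
3: ✓ CMP  NZCV=0011
4: ✓ ADDVS  r1←0x84
5: ✓ MOVHI  r1←0x6b
6: ✓ CMP  NZCV=0010
7: · MOVLS
8: ✓ ADDNE  r2←0x25

VAL = 0x6b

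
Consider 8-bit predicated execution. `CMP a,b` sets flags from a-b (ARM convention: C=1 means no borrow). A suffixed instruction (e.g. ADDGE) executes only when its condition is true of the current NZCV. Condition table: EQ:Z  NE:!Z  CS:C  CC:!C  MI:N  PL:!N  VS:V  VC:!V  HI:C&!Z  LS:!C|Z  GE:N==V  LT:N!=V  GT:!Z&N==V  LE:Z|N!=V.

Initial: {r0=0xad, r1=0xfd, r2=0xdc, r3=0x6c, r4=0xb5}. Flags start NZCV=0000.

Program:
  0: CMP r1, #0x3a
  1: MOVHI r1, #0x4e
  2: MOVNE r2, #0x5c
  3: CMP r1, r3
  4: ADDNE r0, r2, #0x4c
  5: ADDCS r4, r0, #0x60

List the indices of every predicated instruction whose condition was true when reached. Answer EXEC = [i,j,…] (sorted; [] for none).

[0] flags=1010 → (cmp)
[1] flags=1010 HI?T → r1=0x4e
[2] flags=1010 NE?T → r2=0x5c
[3] flags=1000 → (cmp)
[4] flags=1000 NE?T → r0=0xa8
[5] flags=1000 CS?F → skip

EXEC = [1,2,4]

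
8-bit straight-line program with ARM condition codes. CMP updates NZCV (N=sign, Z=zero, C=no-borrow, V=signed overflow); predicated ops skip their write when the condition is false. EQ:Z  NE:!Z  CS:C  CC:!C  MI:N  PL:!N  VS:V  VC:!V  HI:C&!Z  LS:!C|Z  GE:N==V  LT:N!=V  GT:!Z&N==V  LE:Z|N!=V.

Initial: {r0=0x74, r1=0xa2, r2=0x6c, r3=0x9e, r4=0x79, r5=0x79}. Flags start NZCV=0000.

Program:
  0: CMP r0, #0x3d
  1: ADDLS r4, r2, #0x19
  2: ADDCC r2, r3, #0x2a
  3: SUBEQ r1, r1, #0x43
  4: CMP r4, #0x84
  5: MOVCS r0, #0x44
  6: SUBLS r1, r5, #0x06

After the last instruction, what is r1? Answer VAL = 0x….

VAL = 0x73

[0] flags=0010 → (cmp)
[1] flags=0010 LS?F → skip
[2] flags=0010 CC?F → skip
[3] flags=0010 EQ?F → skip
[4] flags=1001 → (cmp)
[5] flags=1001 CS?F → skip
[6] flags=1001 LS?T → r1=0x73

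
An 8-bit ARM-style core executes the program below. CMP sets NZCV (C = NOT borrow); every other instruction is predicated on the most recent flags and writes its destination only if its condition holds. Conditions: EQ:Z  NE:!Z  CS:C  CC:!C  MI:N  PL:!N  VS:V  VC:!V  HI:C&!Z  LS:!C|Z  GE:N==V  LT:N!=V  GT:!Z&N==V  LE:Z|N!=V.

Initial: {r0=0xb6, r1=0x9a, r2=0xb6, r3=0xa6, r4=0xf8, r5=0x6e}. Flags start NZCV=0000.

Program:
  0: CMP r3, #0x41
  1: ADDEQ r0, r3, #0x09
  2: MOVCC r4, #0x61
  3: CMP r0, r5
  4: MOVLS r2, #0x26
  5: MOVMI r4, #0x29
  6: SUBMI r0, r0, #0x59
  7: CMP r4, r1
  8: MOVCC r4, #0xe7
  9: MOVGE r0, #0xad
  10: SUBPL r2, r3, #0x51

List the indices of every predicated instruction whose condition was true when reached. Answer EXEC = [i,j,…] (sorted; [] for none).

EXEC = [9,10]

0: ✓ CMP  NZCV=0011
1: · ADDEQ
2: · MOVCC
3: ✓ CMP  NZCV=0011
4: · MOVLS
5: · MOVMI
6: · SUBMI
7: ✓ CMP  NZCV=0010
8: · MOVCC
9: ✓ MOVGE  r0←0xad
10: ✓ SUBPL  r2←0x55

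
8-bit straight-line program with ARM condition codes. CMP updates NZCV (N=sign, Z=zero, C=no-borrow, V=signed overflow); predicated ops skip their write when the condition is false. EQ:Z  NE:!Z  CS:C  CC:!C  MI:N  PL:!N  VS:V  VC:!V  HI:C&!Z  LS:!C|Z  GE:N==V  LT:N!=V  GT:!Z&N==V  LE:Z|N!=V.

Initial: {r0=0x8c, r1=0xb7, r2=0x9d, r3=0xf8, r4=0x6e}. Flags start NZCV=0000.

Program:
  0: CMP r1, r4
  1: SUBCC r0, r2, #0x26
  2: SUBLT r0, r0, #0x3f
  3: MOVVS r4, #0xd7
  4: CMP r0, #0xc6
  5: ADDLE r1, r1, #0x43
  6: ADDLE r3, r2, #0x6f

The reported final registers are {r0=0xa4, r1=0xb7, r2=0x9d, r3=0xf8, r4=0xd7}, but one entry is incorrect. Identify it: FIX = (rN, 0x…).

FIX = (r0, 0x4d)

0: ✓ CMP  NZCV=0011
1: · SUBCC
2: ✓ SUBLT  r0←0x4d
3: ✓ MOVVS  r4←0xd7
4: ✓ CMP  NZCV=1001
5: · ADDLE
6: · ADDLE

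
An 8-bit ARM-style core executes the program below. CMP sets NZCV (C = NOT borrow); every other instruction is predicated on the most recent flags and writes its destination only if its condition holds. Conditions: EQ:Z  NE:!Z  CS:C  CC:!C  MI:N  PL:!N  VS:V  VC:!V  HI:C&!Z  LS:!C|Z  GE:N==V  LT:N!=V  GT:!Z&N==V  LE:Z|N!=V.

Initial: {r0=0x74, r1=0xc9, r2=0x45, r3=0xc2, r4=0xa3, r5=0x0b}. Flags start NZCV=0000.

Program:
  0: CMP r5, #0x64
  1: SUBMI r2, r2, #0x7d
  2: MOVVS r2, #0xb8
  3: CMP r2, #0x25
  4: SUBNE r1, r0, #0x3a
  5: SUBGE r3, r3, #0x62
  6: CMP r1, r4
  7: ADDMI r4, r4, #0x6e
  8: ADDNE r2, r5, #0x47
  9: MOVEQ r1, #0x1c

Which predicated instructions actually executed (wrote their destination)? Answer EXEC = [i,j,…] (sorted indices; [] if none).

EXEC = [1,4,7,8]

0: ✓ CMP  NZCV=1000
1: ✓ SUBMI  r2←0xc8
2: · MOVVS
3: ✓ CMP  NZCV=1010
4: ✓ SUBNE  r1←0x3a
5: · SUBGE
6: ✓ CMP  NZCV=1001
7: ✓ ADDMI  r4←0x11
8: ✓ ADDNE  r2←0x52
9: · MOVEQ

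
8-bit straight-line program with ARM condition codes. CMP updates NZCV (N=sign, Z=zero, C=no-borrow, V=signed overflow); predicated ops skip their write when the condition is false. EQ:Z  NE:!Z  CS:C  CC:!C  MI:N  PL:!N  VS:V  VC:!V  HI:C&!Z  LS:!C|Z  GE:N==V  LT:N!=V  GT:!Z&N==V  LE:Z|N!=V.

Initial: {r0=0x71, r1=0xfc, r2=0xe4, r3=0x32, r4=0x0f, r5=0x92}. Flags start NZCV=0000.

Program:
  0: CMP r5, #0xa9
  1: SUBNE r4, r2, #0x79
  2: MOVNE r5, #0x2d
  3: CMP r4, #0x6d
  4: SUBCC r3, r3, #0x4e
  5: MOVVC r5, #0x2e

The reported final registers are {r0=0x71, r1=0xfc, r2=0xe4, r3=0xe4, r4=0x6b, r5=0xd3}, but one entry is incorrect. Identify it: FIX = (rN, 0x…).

FIX = (r5, 0x2e)

0: ✓ CMP  NZCV=1000
1: ✓ SUBNE  r4←0x6b
2: ✓ MOVNE  r5←0x2d
3: ✓ CMP  NZCV=1000
4: ✓ SUBCC  r3←0xe4
5: ✓ MOVVC  r5←0x2e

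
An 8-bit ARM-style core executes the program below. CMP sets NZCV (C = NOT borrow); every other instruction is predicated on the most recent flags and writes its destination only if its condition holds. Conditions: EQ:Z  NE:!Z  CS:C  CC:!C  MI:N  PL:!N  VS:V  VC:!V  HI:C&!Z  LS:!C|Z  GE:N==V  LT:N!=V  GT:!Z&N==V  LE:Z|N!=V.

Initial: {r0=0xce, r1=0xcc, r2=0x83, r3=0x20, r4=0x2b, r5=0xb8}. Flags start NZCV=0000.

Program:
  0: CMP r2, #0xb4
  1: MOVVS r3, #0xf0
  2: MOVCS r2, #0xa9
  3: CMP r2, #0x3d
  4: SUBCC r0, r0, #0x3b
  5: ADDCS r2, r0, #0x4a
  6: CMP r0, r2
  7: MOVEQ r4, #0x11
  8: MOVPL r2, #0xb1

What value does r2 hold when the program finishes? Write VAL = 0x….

VAL = 0x18

0: ✓ CMP  NZCV=1000
1: · MOVVS
2: · MOVCS
3: ✓ CMP  NZCV=0011
4: · SUBCC
5: ✓ ADDCS  r2←0x18
6: ✓ CMP  NZCV=1010
7: · MOVEQ
8: · MOVPL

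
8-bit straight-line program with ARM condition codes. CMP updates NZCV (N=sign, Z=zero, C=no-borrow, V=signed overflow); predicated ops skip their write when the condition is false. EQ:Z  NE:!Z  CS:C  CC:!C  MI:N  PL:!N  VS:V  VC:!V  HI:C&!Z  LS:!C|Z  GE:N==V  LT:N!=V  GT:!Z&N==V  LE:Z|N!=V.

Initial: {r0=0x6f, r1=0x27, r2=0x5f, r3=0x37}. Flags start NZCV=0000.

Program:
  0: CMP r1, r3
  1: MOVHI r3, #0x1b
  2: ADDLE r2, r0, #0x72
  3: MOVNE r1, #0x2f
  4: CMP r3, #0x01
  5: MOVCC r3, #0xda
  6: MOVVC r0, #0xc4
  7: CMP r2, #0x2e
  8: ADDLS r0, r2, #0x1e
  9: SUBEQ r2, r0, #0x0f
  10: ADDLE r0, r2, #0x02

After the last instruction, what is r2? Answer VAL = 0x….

[0] flags=1000 → (cmp)
[1] flags=1000 HI?F → skip
[2] flags=1000 LE?T → r2=0xe1
[3] flags=1000 NE?T → r1=0x2f
[4] flags=0010 → (cmp)
[5] flags=0010 CC?F → skip
[6] flags=0010 VC?T → r0=0xc4
[7] flags=1010 → (cmp)
[8] flags=1010 LS?F → skip
[9] flags=1010 EQ?F → skip
[10] flags=1010 LE?T → r0=0xe3

VAL = 0xe1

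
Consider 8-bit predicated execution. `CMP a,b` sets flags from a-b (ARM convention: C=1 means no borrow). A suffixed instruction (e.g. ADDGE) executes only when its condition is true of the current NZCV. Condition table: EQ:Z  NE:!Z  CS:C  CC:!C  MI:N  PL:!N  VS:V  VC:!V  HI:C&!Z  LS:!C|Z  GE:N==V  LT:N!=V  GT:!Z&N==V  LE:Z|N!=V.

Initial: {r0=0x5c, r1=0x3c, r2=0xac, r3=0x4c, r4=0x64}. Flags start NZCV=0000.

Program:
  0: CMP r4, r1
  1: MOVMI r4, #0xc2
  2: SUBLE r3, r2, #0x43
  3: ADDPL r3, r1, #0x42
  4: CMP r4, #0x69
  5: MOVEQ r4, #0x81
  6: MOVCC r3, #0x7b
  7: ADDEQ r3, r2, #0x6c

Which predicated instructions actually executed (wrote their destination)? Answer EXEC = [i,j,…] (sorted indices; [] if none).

EXEC = [3,6]

0: ✓ CMP  NZCV=0010
1: · MOVMI
2: · SUBLE
3: ✓ ADDPL  r3←0x7e
4: ✓ CMP  NZCV=1000
5: · MOVEQ
6: ✓ MOVCC  r3←0x7b
7: · ADDEQ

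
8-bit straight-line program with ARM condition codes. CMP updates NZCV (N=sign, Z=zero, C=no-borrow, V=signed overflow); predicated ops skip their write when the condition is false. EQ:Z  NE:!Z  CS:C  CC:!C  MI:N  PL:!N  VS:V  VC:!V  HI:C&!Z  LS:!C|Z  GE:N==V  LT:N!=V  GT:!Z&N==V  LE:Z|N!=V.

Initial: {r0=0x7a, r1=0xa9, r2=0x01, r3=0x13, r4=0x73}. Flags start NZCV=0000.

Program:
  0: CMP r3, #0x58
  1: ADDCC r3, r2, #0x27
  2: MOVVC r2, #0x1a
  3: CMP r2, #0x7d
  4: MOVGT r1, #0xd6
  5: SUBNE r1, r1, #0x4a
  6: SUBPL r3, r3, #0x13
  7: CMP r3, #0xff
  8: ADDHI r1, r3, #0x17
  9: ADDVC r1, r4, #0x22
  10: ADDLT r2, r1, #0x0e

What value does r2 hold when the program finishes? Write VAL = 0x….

[0] flags=1000 → (cmp)
[1] flags=1000 CC?T → r3=0x28
[2] flags=1000 VC?T → r2=0x1a
[3] flags=1000 → (cmp)
[4] flags=1000 GT?F → skip
[5] flags=1000 NE?T → r1=0x5f
[6] flags=1000 PL?F → skip
[7] flags=0000 → (cmp)
[8] flags=0000 HI?F → skip
[9] flags=0000 VC?T → r1=0x95
[10] flags=0000 LT?F → skip

VAL = 0x1a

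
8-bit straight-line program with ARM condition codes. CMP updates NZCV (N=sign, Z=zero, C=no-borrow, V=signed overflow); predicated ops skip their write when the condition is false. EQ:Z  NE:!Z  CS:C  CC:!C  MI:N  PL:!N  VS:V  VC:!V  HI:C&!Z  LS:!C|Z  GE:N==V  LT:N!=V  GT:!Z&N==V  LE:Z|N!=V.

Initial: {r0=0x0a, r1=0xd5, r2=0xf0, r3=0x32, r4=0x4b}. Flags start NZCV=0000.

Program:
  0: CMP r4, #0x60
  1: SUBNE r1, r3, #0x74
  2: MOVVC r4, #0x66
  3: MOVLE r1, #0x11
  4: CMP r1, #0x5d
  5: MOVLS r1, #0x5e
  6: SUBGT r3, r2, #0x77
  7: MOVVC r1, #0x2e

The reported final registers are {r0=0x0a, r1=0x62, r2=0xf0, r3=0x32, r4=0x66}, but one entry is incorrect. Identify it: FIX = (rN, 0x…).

0: ✓ CMP  NZCV=1000
1: ✓ SUBNE  r1←0xbe
2: ✓ MOVVC  r4←0x66
3: ✓ MOVLE  r1←0x11
4: ✓ CMP  NZCV=1000
5: ✓ MOVLS  r1←0x5e
6: · SUBGT
7: ✓ MOVVC  r1←0x2e

FIX = (r1, 0x2e)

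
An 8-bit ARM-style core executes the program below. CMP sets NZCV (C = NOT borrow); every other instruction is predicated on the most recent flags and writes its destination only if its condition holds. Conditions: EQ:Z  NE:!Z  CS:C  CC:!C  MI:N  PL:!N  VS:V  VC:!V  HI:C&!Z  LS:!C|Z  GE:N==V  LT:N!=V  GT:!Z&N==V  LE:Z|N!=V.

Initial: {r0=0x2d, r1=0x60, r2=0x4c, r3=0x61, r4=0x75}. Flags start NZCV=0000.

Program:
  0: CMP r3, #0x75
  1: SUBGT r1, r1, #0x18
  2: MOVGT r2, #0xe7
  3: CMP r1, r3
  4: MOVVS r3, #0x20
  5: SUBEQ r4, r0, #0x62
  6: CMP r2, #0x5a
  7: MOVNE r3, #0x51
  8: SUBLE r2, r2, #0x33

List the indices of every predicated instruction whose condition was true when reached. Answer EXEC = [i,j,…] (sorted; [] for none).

[0] flags=1000 → (cmp)
[1] flags=1000 GT?F → skip
[2] flags=1000 GT?F → skip
[3] flags=1000 → (cmp)
[4] flags=1000 VS?F → skip
[5] flags=1000 EQ?F → skip
[6] flags=1000 → (cmp)
[7] flags=1000 NE?T → r3=0x51
[8] flags=1000 LE?T → r2=0x19

EXEC = [7,8]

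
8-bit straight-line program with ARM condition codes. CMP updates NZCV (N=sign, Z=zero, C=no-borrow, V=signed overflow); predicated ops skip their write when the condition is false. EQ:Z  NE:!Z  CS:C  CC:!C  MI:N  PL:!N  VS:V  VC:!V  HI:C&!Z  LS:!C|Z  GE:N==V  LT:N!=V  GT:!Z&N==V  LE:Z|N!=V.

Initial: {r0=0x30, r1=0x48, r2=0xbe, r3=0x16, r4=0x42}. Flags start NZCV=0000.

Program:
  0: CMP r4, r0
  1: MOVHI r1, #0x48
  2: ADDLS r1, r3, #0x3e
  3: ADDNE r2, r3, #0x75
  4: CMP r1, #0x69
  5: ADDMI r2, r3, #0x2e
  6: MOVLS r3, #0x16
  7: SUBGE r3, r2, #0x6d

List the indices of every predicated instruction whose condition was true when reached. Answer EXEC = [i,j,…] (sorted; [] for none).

0: ✓ CMP  NZCV=0010
1: ✓ MOVHI  r1←0x48
2: · ADDLS
3: ✓ ADDNE  r2←0x8b
4: ✓ CMP  NZCV=1000
5: ✓ ADDMI  r2←0x44
6: ✓ MOVLS  r3←0x16
7: · SUBGE

EXEC = [1,3,5,6]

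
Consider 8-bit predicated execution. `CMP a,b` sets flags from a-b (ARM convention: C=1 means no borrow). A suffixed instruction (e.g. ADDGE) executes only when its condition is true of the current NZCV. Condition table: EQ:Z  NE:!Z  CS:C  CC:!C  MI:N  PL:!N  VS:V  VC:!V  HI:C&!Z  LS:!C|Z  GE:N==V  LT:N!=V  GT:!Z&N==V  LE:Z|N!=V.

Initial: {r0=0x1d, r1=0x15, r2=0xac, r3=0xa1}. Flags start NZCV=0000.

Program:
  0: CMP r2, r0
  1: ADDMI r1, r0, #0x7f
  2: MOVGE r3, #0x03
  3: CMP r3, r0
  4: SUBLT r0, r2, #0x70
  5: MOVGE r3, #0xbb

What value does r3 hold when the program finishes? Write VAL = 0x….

0: ✓ CMP  NZCV=1010
1: ✓ ADDMI  r1←0x9c
2: · MOVGE
3: ✓ CMP  NZCV=1010
4: ✓ SUBLT  r0←0x3c
5: · MOVGE

VAL = 0xa1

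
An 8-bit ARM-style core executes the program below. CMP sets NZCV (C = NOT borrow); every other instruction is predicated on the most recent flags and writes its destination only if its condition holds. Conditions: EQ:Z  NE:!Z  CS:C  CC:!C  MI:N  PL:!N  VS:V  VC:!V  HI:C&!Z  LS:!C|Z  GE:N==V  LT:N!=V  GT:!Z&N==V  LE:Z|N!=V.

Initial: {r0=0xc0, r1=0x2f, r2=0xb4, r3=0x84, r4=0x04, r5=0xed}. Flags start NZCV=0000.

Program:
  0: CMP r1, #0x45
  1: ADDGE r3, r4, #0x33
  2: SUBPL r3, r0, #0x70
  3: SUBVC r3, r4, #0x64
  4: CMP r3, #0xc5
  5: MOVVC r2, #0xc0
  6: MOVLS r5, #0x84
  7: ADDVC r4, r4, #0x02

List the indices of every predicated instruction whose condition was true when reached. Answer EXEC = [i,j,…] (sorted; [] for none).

[0] flags=1000 → (cmp)
[1] flags=1000 GE?F → skip
[2] flags=1000 PL?F → skip
[3] flags=1000 VC?T → r3=0xa0
[4] flags=1000 → (cmp)
[5] flags=1000 VC?T → r2=0xc0
[6] flags=1000 LS?T → r5=0x84
[7] flags=1000 VC?T → r4=0x06

EXEC = [3,5,6,7]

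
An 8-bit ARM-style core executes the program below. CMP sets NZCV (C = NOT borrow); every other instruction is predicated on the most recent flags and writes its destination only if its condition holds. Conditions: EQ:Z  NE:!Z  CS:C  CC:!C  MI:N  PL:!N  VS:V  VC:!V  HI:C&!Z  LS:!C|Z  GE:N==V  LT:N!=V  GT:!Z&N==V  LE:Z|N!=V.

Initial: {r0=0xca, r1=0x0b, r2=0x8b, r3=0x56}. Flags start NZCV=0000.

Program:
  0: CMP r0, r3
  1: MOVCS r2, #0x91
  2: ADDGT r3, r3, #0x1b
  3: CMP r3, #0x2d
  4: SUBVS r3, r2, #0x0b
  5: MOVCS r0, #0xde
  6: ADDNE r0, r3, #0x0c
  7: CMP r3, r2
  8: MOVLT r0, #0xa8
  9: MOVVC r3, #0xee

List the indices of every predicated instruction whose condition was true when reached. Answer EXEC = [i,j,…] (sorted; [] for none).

EXEC = [1,5,6]

[0] flags=0011 → (cmp)
[1] flags=0011 CS?T → r2=0x91
[2] flags=0011 GT?F → skip
[3] flags=0010 → (cmp)
[4] flags=0010 VS?F → skip
[5] flags=0010 CS?T → r0=0xde
[6] flags=0010 NE?T → r0=0x62
[7] flags=1001 → (cmp)
[8] flags=1001 LT?F → skip
[9] flags=1001 VC?F → skip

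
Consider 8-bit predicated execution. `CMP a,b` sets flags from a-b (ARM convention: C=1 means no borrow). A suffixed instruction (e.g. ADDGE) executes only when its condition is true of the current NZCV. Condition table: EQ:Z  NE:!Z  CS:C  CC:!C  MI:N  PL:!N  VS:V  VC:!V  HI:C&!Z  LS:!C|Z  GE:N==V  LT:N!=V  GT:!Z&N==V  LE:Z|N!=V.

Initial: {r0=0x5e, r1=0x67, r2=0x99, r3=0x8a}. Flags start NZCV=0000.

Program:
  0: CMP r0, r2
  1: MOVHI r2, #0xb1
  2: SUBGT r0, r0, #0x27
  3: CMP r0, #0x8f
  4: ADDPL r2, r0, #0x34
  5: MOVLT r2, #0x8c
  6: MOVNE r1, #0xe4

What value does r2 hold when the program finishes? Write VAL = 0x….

[0] flags=1001 → (cmp)
[1] flags=1001 HI?F → skip
[2] flags=1001 GT?T → r0=0x37
[3] flags=1001 → (cmp)
[4] flags=1001 PL?F → skip
[5] flags=1001 LT?F → skip
[6] flags=1001 NE?T → r1=0xe4

VAL = 0x99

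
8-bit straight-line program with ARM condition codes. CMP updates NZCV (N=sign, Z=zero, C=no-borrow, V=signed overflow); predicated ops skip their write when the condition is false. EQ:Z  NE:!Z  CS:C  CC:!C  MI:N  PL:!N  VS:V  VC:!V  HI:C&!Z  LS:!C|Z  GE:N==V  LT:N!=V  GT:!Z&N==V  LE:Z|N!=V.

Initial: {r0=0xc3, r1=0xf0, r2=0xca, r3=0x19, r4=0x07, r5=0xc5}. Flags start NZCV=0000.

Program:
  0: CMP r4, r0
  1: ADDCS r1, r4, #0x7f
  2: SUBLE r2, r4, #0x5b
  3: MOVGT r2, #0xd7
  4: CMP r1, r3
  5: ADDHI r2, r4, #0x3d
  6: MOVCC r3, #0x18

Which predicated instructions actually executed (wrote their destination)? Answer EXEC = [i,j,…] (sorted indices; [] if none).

EXEC = [3,5]

0: ✓ CMP  NZCV=0000
1: · ADDCS
2: · SUBLE
3: ✓ MOVGT  r2←0xd7
4: ✓ CMP  NZCV=1010
5: ✓ ADDHI  r2←0x44
6: · MOVCC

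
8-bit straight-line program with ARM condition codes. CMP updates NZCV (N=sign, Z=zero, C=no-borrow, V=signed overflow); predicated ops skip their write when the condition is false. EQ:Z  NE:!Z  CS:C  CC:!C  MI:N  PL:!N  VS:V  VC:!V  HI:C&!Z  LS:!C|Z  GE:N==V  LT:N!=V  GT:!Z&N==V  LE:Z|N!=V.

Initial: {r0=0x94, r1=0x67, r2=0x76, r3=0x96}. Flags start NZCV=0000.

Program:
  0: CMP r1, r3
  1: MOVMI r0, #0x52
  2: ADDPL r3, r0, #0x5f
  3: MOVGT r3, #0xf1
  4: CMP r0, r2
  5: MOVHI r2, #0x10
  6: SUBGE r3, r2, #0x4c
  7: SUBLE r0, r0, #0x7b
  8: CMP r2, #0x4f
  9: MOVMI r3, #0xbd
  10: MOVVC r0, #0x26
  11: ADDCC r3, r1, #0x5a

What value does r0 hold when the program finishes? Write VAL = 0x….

0: ✓ CMP  NZCV=1001
1: ✓ MOVMI  r0←0x52
2: · ADDPL
3: ✓ MOVGT  r3←0xf1
4: ✓ CMP  NZCV=1000
5: · MOVHI
6: · SUBGE
7: ✓ SUBLE  r0←0xd7
8: ✓ CMP  NZCV=0010
9: · MOVMI
10: ✓ MOVVC  r0←0x26
11: · ADDCC

VAL = 0x26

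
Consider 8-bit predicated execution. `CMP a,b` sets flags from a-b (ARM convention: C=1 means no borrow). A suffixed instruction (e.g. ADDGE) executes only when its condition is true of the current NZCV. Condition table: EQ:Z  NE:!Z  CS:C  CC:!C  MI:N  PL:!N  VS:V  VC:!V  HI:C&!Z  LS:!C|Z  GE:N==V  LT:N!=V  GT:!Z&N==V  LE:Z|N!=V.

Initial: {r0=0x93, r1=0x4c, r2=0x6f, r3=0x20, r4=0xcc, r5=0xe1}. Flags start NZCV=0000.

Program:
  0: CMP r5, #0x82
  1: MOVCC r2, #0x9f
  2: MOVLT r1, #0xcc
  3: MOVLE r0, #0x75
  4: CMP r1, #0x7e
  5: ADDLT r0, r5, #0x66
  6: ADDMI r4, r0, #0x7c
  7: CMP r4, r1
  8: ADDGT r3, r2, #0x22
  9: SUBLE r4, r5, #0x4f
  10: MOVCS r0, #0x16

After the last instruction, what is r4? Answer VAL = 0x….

VAL = 0x92

[0] flags=0010 → (cmp)
[1] flags=0010 CC?F → skip
[2] flags=0010 LT?F → skip
[3] flags=0010 LE?F → skip
[4] flags=1000 → (cmp)
[5] flags=1000 LT?T → r0=0x47
[6] flags=1000 MI?T → r4=0xc3
[7] flags=0011 → (cmp)
[8] flags=0011 GT?F → skip
[9] flags=0011 LE?T → r4=0x92
[10] flags=0011 CS?T → r0=0x16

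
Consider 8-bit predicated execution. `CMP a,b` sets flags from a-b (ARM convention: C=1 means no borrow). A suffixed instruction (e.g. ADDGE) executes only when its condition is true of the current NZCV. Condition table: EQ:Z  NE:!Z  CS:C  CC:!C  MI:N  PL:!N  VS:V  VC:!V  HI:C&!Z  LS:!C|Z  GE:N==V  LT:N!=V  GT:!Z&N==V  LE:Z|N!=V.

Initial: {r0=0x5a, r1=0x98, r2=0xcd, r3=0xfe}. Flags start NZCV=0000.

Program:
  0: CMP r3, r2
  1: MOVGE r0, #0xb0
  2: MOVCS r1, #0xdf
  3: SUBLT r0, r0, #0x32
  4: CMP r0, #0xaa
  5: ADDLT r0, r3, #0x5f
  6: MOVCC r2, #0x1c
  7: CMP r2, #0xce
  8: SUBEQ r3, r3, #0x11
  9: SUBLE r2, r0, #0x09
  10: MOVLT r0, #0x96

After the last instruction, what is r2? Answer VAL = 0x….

0: ✓ CMP  NZCV=0010
1: ✓ MOVGE  r0←0xb0
2: ✓ MOVCS  r1←0xdf
3: · SUBLT
4: ✓ CMP  NZCV=0010
5: · ADDLT
6: · MOVCC
7: ✓ CMP  NZCV=1000
8: · SUBEQ
9: ✓ SUBLE  r2←0xa7
10: ✓ MOVLT  r0←0x96

VAL = 0xa7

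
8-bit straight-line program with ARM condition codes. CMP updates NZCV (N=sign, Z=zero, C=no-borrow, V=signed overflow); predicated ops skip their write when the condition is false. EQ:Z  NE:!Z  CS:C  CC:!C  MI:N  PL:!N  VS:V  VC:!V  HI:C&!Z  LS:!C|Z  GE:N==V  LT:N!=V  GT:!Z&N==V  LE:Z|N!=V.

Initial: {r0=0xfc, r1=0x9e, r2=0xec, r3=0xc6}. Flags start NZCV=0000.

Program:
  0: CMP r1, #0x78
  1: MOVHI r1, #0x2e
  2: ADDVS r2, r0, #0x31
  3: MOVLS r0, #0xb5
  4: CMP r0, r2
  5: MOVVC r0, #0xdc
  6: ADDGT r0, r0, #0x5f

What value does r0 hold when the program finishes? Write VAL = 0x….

0: ✓ CMP  NZCV=0011
1: ✓ MOVHI  r1←0x2e
2: ✓ ADDVS  r2←0x2d
3: · MOVLS
4: ✓ CMP  NZCV=1010
5: ✓ MOVVC  r0←0xdc
6: · ADDGT

VAL = 0xdc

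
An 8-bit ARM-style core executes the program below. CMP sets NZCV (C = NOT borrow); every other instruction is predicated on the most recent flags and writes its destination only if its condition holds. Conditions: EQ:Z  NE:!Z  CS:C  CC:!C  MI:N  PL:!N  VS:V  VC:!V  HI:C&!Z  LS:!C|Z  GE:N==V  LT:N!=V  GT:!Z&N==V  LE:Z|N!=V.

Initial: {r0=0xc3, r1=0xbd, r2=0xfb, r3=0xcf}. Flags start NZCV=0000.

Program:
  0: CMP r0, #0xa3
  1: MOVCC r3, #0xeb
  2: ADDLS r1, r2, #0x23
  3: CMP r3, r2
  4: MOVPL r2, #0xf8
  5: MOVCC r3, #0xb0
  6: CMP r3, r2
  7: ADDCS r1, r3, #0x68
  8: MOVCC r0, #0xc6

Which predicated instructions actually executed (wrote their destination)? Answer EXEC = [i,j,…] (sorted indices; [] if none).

0: ✓ CMP  NZCV=0010
1: · MOVCC
2: · ADDLS
3: ✓ CMP  NZCV=1000
4: · MOVPL
5: ✓ MOVCC  r3←0xb0
6: ✓ CMP  NZCV=1000
7: · ADDCS
8: ✓ MOVCC  r0←0xc6

EXEC = [5,8]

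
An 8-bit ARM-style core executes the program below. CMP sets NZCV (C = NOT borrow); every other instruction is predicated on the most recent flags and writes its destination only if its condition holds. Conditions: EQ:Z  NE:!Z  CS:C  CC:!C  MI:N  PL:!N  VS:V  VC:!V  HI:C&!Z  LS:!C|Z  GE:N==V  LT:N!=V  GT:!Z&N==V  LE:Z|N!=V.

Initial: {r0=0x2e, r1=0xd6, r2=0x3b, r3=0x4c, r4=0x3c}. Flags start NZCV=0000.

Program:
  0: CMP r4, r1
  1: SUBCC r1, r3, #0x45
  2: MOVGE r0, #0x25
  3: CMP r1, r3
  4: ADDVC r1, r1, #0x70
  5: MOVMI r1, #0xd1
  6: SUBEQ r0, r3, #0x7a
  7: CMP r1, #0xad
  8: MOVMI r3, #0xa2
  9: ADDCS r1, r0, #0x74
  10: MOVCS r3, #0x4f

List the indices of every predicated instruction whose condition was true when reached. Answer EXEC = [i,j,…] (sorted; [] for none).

EXEC = [1,2,4,5,9,10]

[0] flags=0000 → (cmp)
[1] flags=0000 CC?T → r1=0x07
[2] flags=0000 GE?T → r0=0x25
[3] flags=1000 → (cmp)
[4] flags=1000 VC?T → r1=0x77
[5] flags=1000 MI?T → r1=0xd1
[6] flags=1000 EQ?F → skip
[7] flags=0010 → (cmp)
[8] flags=0010 MI?F → skip
[9] flags=0010 CS?T → r1=0x99
[10] flags=0010 CS?T → r3=0x4f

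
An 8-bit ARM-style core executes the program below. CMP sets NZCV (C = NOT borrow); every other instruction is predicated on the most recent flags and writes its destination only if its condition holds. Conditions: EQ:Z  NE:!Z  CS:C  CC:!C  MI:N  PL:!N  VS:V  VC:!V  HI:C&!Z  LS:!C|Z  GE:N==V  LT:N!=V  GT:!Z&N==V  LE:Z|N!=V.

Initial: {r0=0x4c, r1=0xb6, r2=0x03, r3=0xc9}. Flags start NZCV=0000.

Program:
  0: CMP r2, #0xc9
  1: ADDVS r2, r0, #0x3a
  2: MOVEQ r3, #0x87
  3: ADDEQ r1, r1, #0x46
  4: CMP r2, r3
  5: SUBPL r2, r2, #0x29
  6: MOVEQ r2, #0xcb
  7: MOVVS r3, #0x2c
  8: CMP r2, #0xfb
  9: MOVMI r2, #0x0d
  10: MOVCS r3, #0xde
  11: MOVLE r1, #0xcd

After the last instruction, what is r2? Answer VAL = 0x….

VAL = 0x0d

[0] flags=0000 → (cmp)
[1] flags=0000 VS?F → skip
[2] flags=0000 EQ?F → skip
[3] flags=0000 EQ?F → skip
[4] flags=0000 → (cmp)
[5] flags=0000 PL?T → r2=0xda
[6] flags=0000 EQ?F → skip
[7] flags=0000 VS?F → skip
[8] flags=1000 → (cmp)
[9] flags=1000 MI?T → r2=0x0d
[10] flags=1000 CS?F → skip
[11] flags=1000 LE?T → r1=0xcd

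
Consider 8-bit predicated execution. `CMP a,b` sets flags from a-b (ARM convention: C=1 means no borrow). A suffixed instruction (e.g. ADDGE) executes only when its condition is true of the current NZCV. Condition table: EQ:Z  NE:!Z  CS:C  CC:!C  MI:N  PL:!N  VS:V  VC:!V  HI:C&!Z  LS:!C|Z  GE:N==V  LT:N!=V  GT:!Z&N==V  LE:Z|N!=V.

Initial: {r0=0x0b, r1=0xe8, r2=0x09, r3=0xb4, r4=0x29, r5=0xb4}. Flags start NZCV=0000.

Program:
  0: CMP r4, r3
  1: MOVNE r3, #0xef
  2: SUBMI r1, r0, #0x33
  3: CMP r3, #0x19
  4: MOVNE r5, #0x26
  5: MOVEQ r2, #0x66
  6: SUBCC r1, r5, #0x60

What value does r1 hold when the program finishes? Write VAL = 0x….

[0] flags=0000 → (cmp)
[1] flags=0000 NE?T → r3=0xef
[2] flags=0000 MI?F → skip
[3] flags=1010 → (cmp)
[4] flags=1010 NE?T → r5=0x26
[5] flags=1010 EQ?F → skip
[6] flags=1010 CC?F → skip

VAL = 0xe8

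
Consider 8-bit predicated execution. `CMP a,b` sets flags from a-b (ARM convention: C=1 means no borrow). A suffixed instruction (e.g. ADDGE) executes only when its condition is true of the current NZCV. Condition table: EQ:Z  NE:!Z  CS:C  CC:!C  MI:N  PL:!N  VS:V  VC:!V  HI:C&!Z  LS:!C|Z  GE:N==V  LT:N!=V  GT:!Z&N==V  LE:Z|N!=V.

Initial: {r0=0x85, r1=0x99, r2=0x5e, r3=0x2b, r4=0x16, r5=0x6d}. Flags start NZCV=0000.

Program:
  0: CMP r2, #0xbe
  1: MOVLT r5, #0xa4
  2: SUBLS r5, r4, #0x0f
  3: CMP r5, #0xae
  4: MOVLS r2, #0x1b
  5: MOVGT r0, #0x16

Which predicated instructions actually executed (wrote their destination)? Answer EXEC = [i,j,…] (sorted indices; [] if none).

0: ✓ CMP  NZCV=1001
1: · MOVLT
2: ✓ SUBLS  r5←0x07
3: ✓ CMP  NZCV=0000
4: ✓ MOVLS  r2←0x1b
5: ✓ MOVGT  r0←0x16

EXEC = [2,4,5]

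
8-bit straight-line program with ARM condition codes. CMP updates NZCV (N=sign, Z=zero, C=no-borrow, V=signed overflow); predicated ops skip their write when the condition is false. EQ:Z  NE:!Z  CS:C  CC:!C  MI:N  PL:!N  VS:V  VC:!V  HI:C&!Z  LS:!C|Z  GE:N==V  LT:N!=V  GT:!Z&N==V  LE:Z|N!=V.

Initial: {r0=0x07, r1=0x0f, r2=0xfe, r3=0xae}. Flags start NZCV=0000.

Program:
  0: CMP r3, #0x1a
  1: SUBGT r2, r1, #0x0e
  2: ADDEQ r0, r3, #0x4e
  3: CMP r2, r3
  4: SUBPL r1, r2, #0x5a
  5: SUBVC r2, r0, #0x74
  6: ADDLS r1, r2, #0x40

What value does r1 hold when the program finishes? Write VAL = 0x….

0: ✓ CMP  NZCV=1010
1: · SUBGT
2: · ADDEQ
3: ✓ CMP  NZCV=0010
4: ✓ SUBPL  r1←0xa4
5: ✓ SUBVC  r2←0x93
6: · ADDLS

VAL = 0xa4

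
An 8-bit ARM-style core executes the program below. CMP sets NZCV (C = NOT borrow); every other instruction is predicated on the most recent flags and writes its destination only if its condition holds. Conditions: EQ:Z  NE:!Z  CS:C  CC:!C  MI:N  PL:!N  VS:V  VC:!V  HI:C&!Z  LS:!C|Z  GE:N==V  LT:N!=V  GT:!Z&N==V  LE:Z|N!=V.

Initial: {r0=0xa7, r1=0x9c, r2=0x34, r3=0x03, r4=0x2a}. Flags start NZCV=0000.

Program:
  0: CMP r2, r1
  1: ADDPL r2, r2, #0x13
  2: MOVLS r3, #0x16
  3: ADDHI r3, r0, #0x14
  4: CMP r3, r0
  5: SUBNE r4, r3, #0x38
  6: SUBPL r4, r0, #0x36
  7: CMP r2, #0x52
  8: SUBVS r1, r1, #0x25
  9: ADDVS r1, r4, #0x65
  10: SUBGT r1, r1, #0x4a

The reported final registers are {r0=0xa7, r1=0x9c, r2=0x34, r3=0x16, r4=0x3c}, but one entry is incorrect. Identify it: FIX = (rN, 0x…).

FIX = (r4, 0x71)

0: ✓ CMP  NZCV=1001
1: · ADDPL
2: ✓ MOVLS  r3←0x16
3: · ADDHI
4: ✓ CMP  NZCV=0000
5: ✓ SUBNE  r4←0xde
6: ✓ SUBPL  r4←0x71
7: ✓ CMP  NZCV=1000
8: · SUBVS
9: · ADDVS
10: · SUBGT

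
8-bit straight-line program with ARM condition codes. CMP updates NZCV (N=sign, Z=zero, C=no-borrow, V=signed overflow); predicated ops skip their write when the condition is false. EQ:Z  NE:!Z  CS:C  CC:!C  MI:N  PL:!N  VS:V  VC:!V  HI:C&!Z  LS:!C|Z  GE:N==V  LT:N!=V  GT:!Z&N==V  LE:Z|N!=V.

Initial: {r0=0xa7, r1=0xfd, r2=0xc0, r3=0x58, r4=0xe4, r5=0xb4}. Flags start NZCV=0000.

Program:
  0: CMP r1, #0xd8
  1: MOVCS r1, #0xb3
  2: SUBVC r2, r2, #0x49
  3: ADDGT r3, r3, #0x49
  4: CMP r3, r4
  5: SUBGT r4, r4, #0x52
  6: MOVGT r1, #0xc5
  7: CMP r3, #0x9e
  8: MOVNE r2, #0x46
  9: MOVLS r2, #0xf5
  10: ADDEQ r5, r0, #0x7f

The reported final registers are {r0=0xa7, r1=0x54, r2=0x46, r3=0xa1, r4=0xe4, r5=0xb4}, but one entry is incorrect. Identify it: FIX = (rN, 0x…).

[0] flags=0010 → (cmp)
[1] flags=0010 CS?T → r1=0xb3
[2] flags=0010 VC?T → r2=0x77
[3] flags=0010 GT?T → r3=0xa1
[4] flags=1000 → (cmp)
[5] flags=1000 GT?F → skip
[6] flags=1000 GT?F → skip
[7] flags=0010 → (cmp)
[8] flags=0010 NE?T → r2=0x46
[9] flags=0010 LS?F → skip
[10] flags=0010 EQ?F → skip

FIX = (r1, 0xb3)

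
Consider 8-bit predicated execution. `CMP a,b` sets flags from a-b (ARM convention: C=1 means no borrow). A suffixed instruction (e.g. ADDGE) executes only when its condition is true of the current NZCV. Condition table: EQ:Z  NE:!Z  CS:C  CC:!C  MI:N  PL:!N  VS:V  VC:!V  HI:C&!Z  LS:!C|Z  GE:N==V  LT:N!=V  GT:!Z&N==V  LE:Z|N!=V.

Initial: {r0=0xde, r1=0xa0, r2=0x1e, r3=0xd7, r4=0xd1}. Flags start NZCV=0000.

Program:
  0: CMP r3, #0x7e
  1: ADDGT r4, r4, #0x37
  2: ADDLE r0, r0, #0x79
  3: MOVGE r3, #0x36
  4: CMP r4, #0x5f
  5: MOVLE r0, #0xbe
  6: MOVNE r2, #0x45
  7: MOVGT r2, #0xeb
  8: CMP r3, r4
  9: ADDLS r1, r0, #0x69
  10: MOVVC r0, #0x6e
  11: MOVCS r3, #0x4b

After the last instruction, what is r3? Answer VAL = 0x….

VAL = 0x4b

[0] flags=0011 → (cmp)
[1] flags=0011 GT?F → skip
[2] flags=0011 LE?T → r0=0x57
[3] flags=0011 GE?F → skip
[4] flags=0011 → (cmp)
[5] flags=0011 LE?T → r0=0xbe
[6] flags=0011 NE?T → r2=0x45
[7] flags=0011 GT?F → skip
[8] flags=0010 → (cmp)
[9] flags=0010 LS?F → skip
[10] flags=0010 VC?T → r0=0x6e
[11] flags=0010 CS?T → r3=0x4b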